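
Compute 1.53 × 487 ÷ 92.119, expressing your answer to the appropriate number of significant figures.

8.09

1.53 × 487 ÷ 92.119 = 8.08855936343…
Multiplication/division keeps the fewest significant figures: 1.53 → 3 s.f., 487 → 3 s.f., 92.119 → 5 s.f.; limit is 3.
Rounded to 3 significant figures: 8.09.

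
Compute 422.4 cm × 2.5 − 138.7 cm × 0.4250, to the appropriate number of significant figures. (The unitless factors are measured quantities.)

422.4 × 2.5 = 1056 → 1.1 × 10³ cm (2 s.f., last digit at the 10^2 place).
138.7 × 0.4250 = 58.9475 → 58.95 cm (4 s.f., last digit at the 10^-2 place).
Difference: 997.0525 cm; keep the coarser place, 10^2.
Result: 1.0 × 10³ cm.

1.0 × 10³ cm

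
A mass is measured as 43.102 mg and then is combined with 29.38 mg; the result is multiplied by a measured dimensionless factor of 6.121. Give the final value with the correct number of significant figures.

43.102 mg + 29.38 mg = 72.482 mg; the sum is limited to 2 decimal places (4 s.f.).
Carrying full precision, 72.482 × 6.121 = 443.662322 mg; 6.121 has 4 s.f., so the result keeps min(4, 4) = 4 s.f.
Rounded to 4 significant figures: 4.437 × 10² mg.

4.437 × 10² mg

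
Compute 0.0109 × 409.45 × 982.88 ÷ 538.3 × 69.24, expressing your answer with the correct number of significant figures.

564

0.0109 × 409.45 × 982.88 ÷ 538.3 × 69.24 = 564.235686529…
Multiplication/division keeps the fewest significant figures: 0.0109 → 3 s.f., 409.45 → 5 s.f., 982.88 → 5 s.f., 538.3 → 4 s.f., 69.24 → 4 s.f.; limit is 3.
Rounded to 3 significant figures: 564.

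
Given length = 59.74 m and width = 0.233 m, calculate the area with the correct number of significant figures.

13.9 m²

area = 59.74 m × 0.233 m = 13.91942 m².
59.74 has 4 significant figures; 0.233 has 3.
Division/multiplication keeps the fewest: 3 significant figures.
Rounded: 13.9 m².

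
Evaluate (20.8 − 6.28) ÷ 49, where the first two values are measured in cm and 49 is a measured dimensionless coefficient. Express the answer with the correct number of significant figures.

20.8 cm − 6.28 cm = 14.52 cm; the difference is limited to 1 decimal place (3 s.f.).
Carrying full precision, 14.52 ÷ 49 = 0.296326530612… cm; 49 has 2 s.f., so the result keeps min(3, 2) = 2 s.f.
Rounded to 2 significant figures: 3.0 × 10^-1 cm.

3.0 × 10^-1 cm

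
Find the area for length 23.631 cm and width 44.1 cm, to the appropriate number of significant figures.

1.04 × 10³ cm²

area = 23.631 cm × 44.1 cm = 1042.1271 cm².
23.631 has 5 significant figures; 44.1 has 3.
Division/multiplication keeps the fewest: 3 significant figures.
Rounded: 1.04 × 10³ cm².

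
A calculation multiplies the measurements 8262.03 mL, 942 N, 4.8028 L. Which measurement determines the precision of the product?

8262.03 mL → 6 s.f.; 942 N → 3 s.f.; 4.8028 L → 5 s.f.
The fewest is 3 significant figures, from 942 N.

942 N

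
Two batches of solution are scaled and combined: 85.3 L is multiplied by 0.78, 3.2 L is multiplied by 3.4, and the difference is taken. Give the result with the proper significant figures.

56 L

85.3 × 0.78 = 66.534 → 67 L (2 s.f., last digit at the 10^0 place).
3.2 × 3.4 = 10.88 → 11 L (2 s.f., last digit at the 10^0 place).
Difference: 55.654 L; keep the coarser place, 10^0.
Result: 56 L.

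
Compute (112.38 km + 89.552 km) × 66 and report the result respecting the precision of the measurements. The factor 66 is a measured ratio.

1.3 × 10^4 km

112.38 km + 89.552 km = 201.932 km; the sum is limited to 2 decimal places (5 s.f.).
Carrying full precision, 201.932 × 66 = 13327.512 km; 66 has 2 s.f., so the result keeps min(5, 2) = 2 s.f.
Rounded to 2 significant figures: 1.3 × 10^4 km.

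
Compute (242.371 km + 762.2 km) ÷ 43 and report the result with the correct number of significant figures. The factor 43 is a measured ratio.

242.371 km + 762.2 km = 1004.571 km; the sum is limited to 1 decimal place (5 s.f.).
Carrying full precision, 1004.571 ÷ 43 = 23.3621162791… km; 43 has 2 s.f., so the result keeps min(5, 2) = 2 s.f.
Rounded to 2 significant figures: 23 km.

23 km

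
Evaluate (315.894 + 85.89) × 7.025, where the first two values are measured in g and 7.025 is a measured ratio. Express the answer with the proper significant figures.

2823 g

315.894 g + 85.89 g = 401.784 g; the sum is limited to 2 decimal places (5 s.f.).
Carrying full precision, 401.784 × 7.025 = 2822.5326 g; 7.025 has 4 s.f., so the result keeps min(5, 4) = 4 s.f.
Rounded to 4 significant figures: 2823 g.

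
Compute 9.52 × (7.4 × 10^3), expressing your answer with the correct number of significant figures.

7.0 × 10^4

9.52 × (7.4 × 10^3) = 70448
Multiplication/division keeps the fewest significant figures: 9.52 → 3 s.f., 7.4 × 10^3 → 2 s.f.; limit is 2.
Rounded to 2 significant figures: 7.0 × 10^4.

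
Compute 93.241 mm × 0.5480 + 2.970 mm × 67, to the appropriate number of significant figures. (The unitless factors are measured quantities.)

2.5 × 10² mm

93.241 × 0.5480 = 51.096068 → 51.10 mm (4 s.f., last digit at the 10^-2 place).
2.970 × 67 = 198.99 → 2.0 × 10² mm (2 s.f., last digit at the 10^1 place).
Sum: 250.086068 mm; keep the coarser place, 10^1.
Result: 2.5 × 10² mm.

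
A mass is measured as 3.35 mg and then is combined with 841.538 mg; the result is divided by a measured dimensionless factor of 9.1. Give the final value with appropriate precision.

3.35 mg + 841.538 mg = 844.888 mg; the sum is limited to 2 decimal places (5 s.f.).
Carrying full precision, 844.888 ÷ 9.1 = 92.8448351648… mg; 9.1 has 2 s.f., so the result keeps min(5, 2) = 2 s.f.
Rounded to 2 significant figures: 93 mg.

93 mg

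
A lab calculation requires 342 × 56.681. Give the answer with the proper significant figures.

1.94 × 10^4

342 × 56.681 = 19384.902
Multiplication/division keeps the fewest significant figures: 342 → 3 s.f., 56.681 → 5 s.f.; limit is 3.
Rounded to 3 significant figures: 1.94 × 10^4.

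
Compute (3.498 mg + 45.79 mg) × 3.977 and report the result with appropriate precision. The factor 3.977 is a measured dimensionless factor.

196.0 mg

3.498 mg + 45.79 mg = 49.288 mg; the sum is limited to 2 decimal places (4 s.f.).
Carrying full precision, 49.288 × 3.977 = 196.018376 mg; 3.977 has 4 s.f., so the result keeps min(4, 4) = 4 s.f.
Rounded to 4 significant figures: 196.0 mg.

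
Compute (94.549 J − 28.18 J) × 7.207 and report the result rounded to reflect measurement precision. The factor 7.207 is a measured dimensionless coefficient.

478.3 J

94.549 J − 28.18 J = 66.369 J; the difference is limited to 2 decimal places (4 s.f.).
Carrying full precision, 66.369 × 7.207 = 478.321383 J; 7.207 has 4 s.f., so the result keeps min(4, 4) = 4 s.f.
Rounded to 4 significant figures: 478.3 J.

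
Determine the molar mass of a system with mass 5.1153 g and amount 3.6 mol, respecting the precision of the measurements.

1.4 g/mol

molar mass = 5.1153 g ÷ 3.6 mol = 1.42091666667… g/mol.
5.1153 has 5 significant figures; 3.6 has 2.
Division/multiplication keeps the fewest: 2 significant figures.
Rounded: 1.4 g/mol.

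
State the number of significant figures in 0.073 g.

2

0.073: leading zeros are not significant.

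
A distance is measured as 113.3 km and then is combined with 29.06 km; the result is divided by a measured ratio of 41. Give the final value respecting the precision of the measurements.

113.3 km + 29.06 km = 142.36 km; the sum is limited to 1 decimal place (4 s.f.).
Carrying full precision, 142.36 ÷ 41 = 3.47219512195… km; 41 has 2 s.f., so the result keeps min(4, 2) = 2 s.f.
Rounded to 2 significant figures: 3.5 km.

3.5 km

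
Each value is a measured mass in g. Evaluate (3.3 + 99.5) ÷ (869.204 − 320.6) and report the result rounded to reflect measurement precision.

3.3 + 99.5 = 102.8, limited to 1 d.p. → 4 s.f.; 869.204 − 320.6 = 548.604, limited to 1 d.p. → 4 s.f.
Carrying full precision, 102.8 ÷ 548.604 = 0.187384707366…; keep min(4, 4) = 4 s.f.
Rounded to 4 significant figures: 1.874 × 10⁻¹.

1.874 × 10⁻¹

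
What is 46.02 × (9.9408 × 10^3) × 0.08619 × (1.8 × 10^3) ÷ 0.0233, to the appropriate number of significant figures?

3.0 × 10^9

46.02 × (9.9408 × 10^3) × 0.08619 × (1.8 × 10^3) ÷ 0.0233 = 3.04608077328 × 10^9…
Multiplication/division keeps the fewest significant figures: 46.02 → 4 s.f., 9.9408 × 10^3 → 5 s.f., 0.08619 → 4 s.f., 1.8 × 10^3 → 2 s.f., 0.0233 → 3 s.f.; limit is 2.
Rounded to 2 significant figures: 3.0 × 10^9.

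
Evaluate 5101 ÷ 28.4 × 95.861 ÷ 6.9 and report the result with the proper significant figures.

2.5 × 10³

5101 ÷ 28.4 × 95.861 ÷ 6.9 = 2495.34068687…
Multiplication/division keeps the fewest significant figures: 5101 → 4 s.f., 28.4 → 3 s.f., 95.861 → 5 s.f., 6.9 → 2 s.f.; limit is 2.
Rounded to 2 significant figures: 2.5 × 10³.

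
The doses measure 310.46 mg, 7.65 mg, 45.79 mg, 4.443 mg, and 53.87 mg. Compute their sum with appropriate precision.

422.21 mg

310.46 mg + 7.65 mg + 45.79 mg + 4.443 mg + 53.87 mg = 422.213 mg.
Addition/subtraction keeps the fewest decimal places: 310.46 → 2 decimal places, 7.65 → 2 decimal places, 45.79 → 2 decimal places, 4.443 → 3 decimal places, 53.87 → 2 decimal places; limit is 2.
Rounded to 2 decimal places: 422.21 mg.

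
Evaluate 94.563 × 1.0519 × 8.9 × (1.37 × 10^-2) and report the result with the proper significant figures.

94.563 × 1.0519 × 8.9 × (1.37 × 10^-2) = 12.128477046…
Multiplication/division keeps the fewest significant figures: 94.563 → 5 s.f., 1.0519 → 5 s.f., 8.9 → 2 s.f., 1.37 × 10^-2 → 3 s.f.; limit is 2.
Rounded to 2 significant figures: 12.

12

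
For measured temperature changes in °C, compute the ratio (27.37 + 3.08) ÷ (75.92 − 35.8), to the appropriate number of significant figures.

27.37 + 3.08 = 30.45, limited to 2 d.p. → 4 s.f.; 75.92 − 35.8 = 40.12, limited to 1 d.p. → 3 s.f.
Carrying full precision, 30.45 ÷ 40.12 = 0.758973080758…; keep min(4, 3) = 3 s.f.
Rounded to 3 significant figures: 0.759.

0.759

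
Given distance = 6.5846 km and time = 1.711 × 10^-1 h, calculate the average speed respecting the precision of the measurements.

average speed = 6.5846 km ÷ 1.711 × 10^-1 h = 38.4839275278… km/h.
6.5846 has 5 significant figures; 1.711 × 10^-1 has 4.
Division/multiplication keeps the fewest: 4 significant figures.
Rounded: 38.48 km/h.

38.48 km/h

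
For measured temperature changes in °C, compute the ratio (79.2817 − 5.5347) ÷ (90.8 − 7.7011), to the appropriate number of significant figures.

0.887

79.2817 − 5.5347 = 73.7470, limited to 4 d.p. → 6 s.f.; 90.8 − 7.7011 = 83.0989, limited to 1 d.p. → 3 s.f.
Carrying full precision, 73.7470 ÷ 83.0989 = 0.887460604172…; keep min(6, 3) = 3 s.f.
Rounded to 3 significant figures: 0.887.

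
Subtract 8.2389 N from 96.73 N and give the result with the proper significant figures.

96.73 N − 8.2389 N = 88.4911 N.
Addition/subtraction keeps the fewest decimal places: 96.73 → 2 decimal places, 8.2389 → 4 decimal places; limit is 2.
Rounded to 2 decimal places: 88.49 N.

88.49 N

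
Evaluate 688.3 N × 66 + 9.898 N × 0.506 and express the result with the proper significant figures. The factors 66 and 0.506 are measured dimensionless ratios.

4.5 × 10⁴ N

688.3 × 66 = 45427.8 → 4.5 × 10⁴ N (2 s.f., last digit at the 10^3 place).
9.898 × 0.506 = 5.008388 → 5.01 N (3 s.f., last digit at the 10^-2 place).
Sum: 45432.808388 N; keep the coarser place, 10^3.
Result: 4.5 × 10⁴ N.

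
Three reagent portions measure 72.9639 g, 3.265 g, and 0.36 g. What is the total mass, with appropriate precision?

72.9639 g + 3.265 g + 0.36 g = 76.5889 g.
Addition/subtraction keeps the fewest decimal places: 72.9639 → 4 decimal places, 3.265 → 3 decimal places, 0.36 → 2 decimal places; limit is 2.
Rounded to 2 decimal places: 76.59 g.

76.59 g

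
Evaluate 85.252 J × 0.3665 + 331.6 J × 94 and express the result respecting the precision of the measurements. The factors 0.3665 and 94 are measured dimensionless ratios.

3.1 × 10^4 J

85.252 × 0.3665 = 31.244858 → 31.24 J (4 s.f., last digit at the 10^-2 place).
331.6 × 94 = 31170.4 → 3.1 × 10^4 J (2 s.f., last digit at the 10^3 place).
Sum: 31201.644858 J; keep the coarser place, 10^3.
Result: 3.1 × 10^4 J.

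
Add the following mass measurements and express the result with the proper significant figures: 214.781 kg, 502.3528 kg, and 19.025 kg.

214.781 kg + 502.3528 kg + 19.025 kg = 736.1588 kg.
Addition/subtraction keeps the fewest decimal places: 214.781 → 3 decimal places, 502.3528 → 4 decimal places, 19.025 → 3 decimal places; limit is 3.
Rounded to 3 decimal places: 7.36159 × 10² kg.

7.36159 × 10² kg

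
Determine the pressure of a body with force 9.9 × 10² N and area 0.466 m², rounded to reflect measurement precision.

2.1 × 10³ Pa

pressure = 9.9 × 10² N ÷ 0.466 m² = 2124.46351931… Pa.
9.9 × 10² has 2 significant figures; 0.466 has 3.
Division/multiplication keeps the fewest: 2 significant figures.
Rounded: 2.1 × 10³ Pa.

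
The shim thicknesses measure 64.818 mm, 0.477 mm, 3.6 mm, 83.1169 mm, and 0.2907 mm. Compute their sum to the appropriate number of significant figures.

152.3 mm

64.818 mm + 0.477 mm + 3.6 mm + 83.1169 mm + 0.2907 mm = 152.3026 mm.
Addition/subtraction keeps the fewest decimal places: 64.818 → 3 decimal places, 0.477 → 3 decimal places, 3.6 → 1 decimal place, 83.1169 → 4 decimal places, 0.2907 → 4 decimal places; limit is 1.
Rounded to 1 decimal place: 152.3 mm.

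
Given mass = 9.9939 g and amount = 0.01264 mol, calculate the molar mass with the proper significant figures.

molar mass = 9.9939 g ÷ 0.01264 mol = 790.65664557… g/mol.
9.9939 has 5 significant figures; 0.01264 has 4.
Division/multiplication keeps the fewest: 4 significant figures.
Rounded: 790.7 g/mol.

790.7 g/mol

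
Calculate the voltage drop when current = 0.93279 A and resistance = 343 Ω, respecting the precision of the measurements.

voltage drop = 0.93279 A × 343 Ω = 319.94697 V.
0.93279 has 5 significant figures; 343 has 3.
Division/multiplication keeps the fewest: 3 significant figures.
Rounded: 3.20 × 10^2 V.

3.20 × 10^2 V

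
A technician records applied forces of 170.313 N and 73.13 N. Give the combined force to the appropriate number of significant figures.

243.44 N

170.313 N + 73.13 N = 243.443 N.
Addition/subtraction keeps the fewest decimal places: 170.313 → 3 decimal places, 73.13 → 2 decimal places; limit is 2.
Rounded to 2 decimal places: 243.44 N.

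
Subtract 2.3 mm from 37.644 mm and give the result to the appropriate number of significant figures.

37.644 mm − 2.3 mm = 35.344 mm.
Addition/subtraction keeps the fewest decimal places: 37.644 → 3 decimal places, 2.3 → 1 decimal place; limit is 1.
Rounded to 1 decimal place: 35.3 mm.

35.3 mm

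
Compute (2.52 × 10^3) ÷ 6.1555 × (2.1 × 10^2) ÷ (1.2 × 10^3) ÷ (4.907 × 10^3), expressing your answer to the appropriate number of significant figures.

0.015

(2.52 × 10^3) ÷ 6.1555 × (2.1 × 10^2) ÷ (1.2 × 10^3) ÷ (4.907 × 10^3) = 0.0146002131399…
Multiplication/division keeps the fewest significant figures: 2.52 × 10^3 → 3 s.f., 6.1555 → 5 s.f., 2.1 × 10^2 → 2 s.f., 1.2 × 10^3 → 2 s.f., 4.907 × 10^3 → 4 s.f.; limit is 2.
Rounded to 2 significant figures: 0.015.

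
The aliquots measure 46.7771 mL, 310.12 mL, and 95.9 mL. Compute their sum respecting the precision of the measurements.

452.8 mL

46.7771 mL + 310.12 mL + 95.9 mL = 452.7971 mL.
Addition/subtraction keeps the fewest decimal places: 46.7771 → 4 decimal places, 310.12 → 2 decimal places, 95.9 → 1 decimal place; limit is 1.
Rounded to 1 decimal place: 452.8 mL.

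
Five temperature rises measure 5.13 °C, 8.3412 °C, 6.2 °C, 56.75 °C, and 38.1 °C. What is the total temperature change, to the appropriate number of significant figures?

114.5 °C

5.13 °C + 8.3412 °C + 6.2 °C + 56.75 °C + 38.1 °C = 114.5212 °C.
Addition/subtraction keeps the fewest decimal places: 5.13 → 2 decimal places, 8.3412 → 4 decimal places, 6.2 → 1 decimal place, 56.75 → 2 decimal places, 38.1 → 1 decimal place; limit is 1.
Rounded to 1 decimal place: 114.5 °C.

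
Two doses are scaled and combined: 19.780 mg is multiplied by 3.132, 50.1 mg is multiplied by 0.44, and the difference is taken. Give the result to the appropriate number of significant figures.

19.780 × 3.132 = 61.95096 → 61.95 mg (4 s.f., last digit at the 10^-2 place).
50.1 × 0.44 = 22.044 → 22 mg (2 s.f., last digit at the 10^0 place).
Difference: 39.90696 mg; keep the coarser place, 10^0.
Result: 40. mg.

40. mg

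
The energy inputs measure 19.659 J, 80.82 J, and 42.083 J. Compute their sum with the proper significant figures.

19.659 J + 80.82 J + 42.083 J = 142.562 J.
Addition/subtraction keeps the fewest decimal places: 19.659 → 3 decimal places, 80.82 → 2 decimal places, 42.083 → 3 decimal places; limit is 2.
Rounded to 2 decimal places: 142.56 J.

142.56 J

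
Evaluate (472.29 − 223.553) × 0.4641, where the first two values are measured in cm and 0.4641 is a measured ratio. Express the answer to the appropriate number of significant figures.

472.29 cm − 223.553 cm = 248.737 cm; the difference is limited to 2 decimal places (5 s.f.).
Carrying full precision, 248.737 × 0.4641 = 115.4388417 cm; 0.4641 has 4 s.f., so the result keeps min(5, 4) = 4 s.f.
Rounded to 4 significant figures: 115.4 cm.

115.4 cm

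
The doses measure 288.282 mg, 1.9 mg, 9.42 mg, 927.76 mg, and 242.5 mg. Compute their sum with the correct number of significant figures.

288.282 mg + 1.9 mg + 9.42 mg + 927.76 mg + 242.5 mg = 1469.862 mg.
Addition/subtraction keeps the fewest decimal places: 288.282 → 3 decimal places, 1.9 → 1 decimal place, 9.42 → 2 decimal places, 927.76 → 2 decimal places, 242.5 → 1 decimal place; limit is 1.
Rounded to 1 decimal place: 1469.9 mg.

1469.9 mg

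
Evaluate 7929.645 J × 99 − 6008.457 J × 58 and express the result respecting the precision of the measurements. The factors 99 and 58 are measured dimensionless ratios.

4.4 × 10^5 J

7929.645 × 99 = 785034.855 → 7.9 × 10^5 J (2 s.f., last digit at the 10^4 place).
6008.457 × 58 = 348490.506 → 3.5 × 10^5 J (2 s.f., last digit at the 10^4 place).
Difference: 436544.349 J; keep the coarser place, 10^4.
Result: 4.4 × 10^5 J.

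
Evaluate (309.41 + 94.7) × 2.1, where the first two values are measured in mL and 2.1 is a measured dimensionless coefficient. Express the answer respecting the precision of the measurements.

8.5 × 10² mL

309.41 mL + 94.7 mL = 404.11 mL; the sum is limited to 1 decimal place (4 s.f.).
Carrying full precision, 404.11 × 2.1 = 848.631 mL; 2.1 has 2 s.f., so the result keeps min(4, 2) = 2 s.f.
Rounded to 2 significant figures: 8.5 × 10² mL.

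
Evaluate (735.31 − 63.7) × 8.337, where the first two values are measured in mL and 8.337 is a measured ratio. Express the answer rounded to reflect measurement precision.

735.31 mL − 63.7 mL = 671.61 mL; the difference is limited to 1 decimal place (4 s.f.).
Carrying full precision, 671.61 × 8.337 = 5599.21257 mL; 8.337 has 4 s.f., so the result keeps min(4, 4) = 4 s.f.
Rounded to 4 significant figures: 5.599 × 10^3 mL.

5.599 × 10^3 mL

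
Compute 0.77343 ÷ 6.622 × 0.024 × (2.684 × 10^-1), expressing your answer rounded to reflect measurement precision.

7.5 × 10^-4

0.77343 ÷ 6.622 × 0.024 × (2.684 × 10^-1) = 0.000752359813953…
Multiplication/division keeps the fewest significant figures: 0.77343 → 5 s.f., 6.622 → 4 s.f., 0.024 → 2 s.f., 2.684 × 10^-1 → 4 s.f.; limit is 2.
Rounded to 2 significant figures: 7.5 × 10^-4.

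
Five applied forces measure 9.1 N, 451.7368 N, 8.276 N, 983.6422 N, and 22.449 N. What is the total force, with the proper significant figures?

1475.2 N

9.1 N + 451.7368 N + 8.276 N + 983.6422 N + 22.449 N = 1475.2040 N.
Addition/subtraction keeps the fewest decimal places: 9.1 → 1 decimal place, 451.7368 → 4 decimal places, 8.276 → 3 decimal places, 983.6422 → 4 decimal places, 22.449 → 3 decimal places; limit is 1.
Rounded to 1 decimal place: 1475.2 N.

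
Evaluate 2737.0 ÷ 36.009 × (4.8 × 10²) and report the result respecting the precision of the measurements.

3.6 × 10⁴

2737.0 ÷ 36.009 × (4.8 × 10²) = 36484.2122803…
Multiplication/division keeps the fewest significant figures: 2737.0 → 5 s.f., 36.009 → 5 s.f., 4.8 × 10² → 2 s.f.; limit is 2.
Rounded to 2 significant figures: 3.6 × 10⁴.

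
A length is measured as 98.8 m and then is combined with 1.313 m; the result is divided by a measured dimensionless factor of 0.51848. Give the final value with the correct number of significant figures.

193.1 m

98.8 m + 1.313 m = 100.113 m; the sum is limited to 1 decimal place (4 s.f.).
Carrying full precision, 100.113 ÷ 0.51848 = 193.089415214… m; 0.51848 has 5 s.f., so the result keeps min(4, 5) = 4 s.f.
Rounded to 4 significant figures: 193.1 m.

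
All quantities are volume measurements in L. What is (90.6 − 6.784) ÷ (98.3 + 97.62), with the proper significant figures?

90.6 − 6.784 = 83.816, limited to 1 d.p. → 3 s.f.; 98.3 + 97.62 = 195.92, limited to 1 d.p. → 4 s.f.
Carrying full precision, 83.816 ÷ 195.92 = 0.427807268273…; keep min(3, 4) = 3 s.f.
Rounded to 3 significant figures: 0.428.

0.428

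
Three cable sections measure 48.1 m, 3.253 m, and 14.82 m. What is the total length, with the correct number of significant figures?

66.2 m

48.1 m + 3.253 m + 14.82 m = 66.173 m.
Addition/subtraction keeps the fewest decimal places: 48.1 → 1 decimal place, 3.253 → 3 decimal places, 14.82 → 2 decimal places; limit is 1.
Rounded to 1 decimal place: 66.2 m.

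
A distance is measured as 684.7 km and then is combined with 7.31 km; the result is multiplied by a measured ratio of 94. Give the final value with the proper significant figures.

6.5 × 10^4 km

684.7 km + 7.31 km = 692.01 km; the sum is limited to 1 decimal place (4 s.f.).
Carrying full precision, 692.01 × 94 = 65048.94 km; 94 has 2 s.f., so the result keeps min(4, 2) = 2 s.f.
Rounded to 2 significant figures: 6.5 × 10^4 km.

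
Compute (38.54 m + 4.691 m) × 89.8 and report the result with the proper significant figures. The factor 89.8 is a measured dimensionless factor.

3.88 × 10³ m

38.54 m + 4.691 m = 43.231 m; the sum is limited to 2 decimal places (4 s.f.).
Carrying full precision, 43.231 × 89.8 = 3882.1438 m; 89.8 has 3 s.f., so the result keeps min(4, 3) = 3 s.f.
Rounded to 3 significant figures: 3.88 × 10³ m.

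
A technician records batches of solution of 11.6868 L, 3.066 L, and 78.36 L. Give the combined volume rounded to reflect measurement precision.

11.6868 L + 3.066 L + 78.36 L = 93.1128 L.
Addition/subtraction keeps the fewest decimal places: 11.6868 → 4 decimal places, 3.066 → 3 decimal places, 78.36 → 2 decimal places; limit is 2.
Rounded to 2 decimal places: 93.11 L.

93.11 L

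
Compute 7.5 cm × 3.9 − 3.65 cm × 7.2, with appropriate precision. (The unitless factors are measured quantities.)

7.5 × 3.9 = 29.25 → 29 cm (2 s.f., last digit at the 10^0 place).
3.65 × 7.2 = 26.28 → 26 cm (2 s.f., last digit at the 10^0 place).
Difference: 2.97 cm; keep the coarser place, 10^0.
Result: 3 cm.

3 cm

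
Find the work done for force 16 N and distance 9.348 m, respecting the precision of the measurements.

work done = 16 N × 9.348 m = 149.568 J.
16 has 2 significant figures; 9.348 has 4.
Division/multiplication keeps the fewest: 2 significant figures.
Rounded: 1.5 × 10² J.

1.5 × 10² J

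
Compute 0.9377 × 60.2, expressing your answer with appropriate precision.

0.9377 × 60.2 = 56.44954
Multiplication/division keeps the fewest significant figures: 0.9377 → 4 s.f., 60.2 → 3 s.f.; limit is 3.
Rounded to 3 significant figures: 56.4.

56.4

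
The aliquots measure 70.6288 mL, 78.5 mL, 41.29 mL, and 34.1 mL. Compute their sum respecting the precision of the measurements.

70.6288 mL + 78.5 mL + 41.29 mL + 34.1 mL = 224.5188 mL.
Addition/subtraction keeps the fewest decimal places: 70.6288 → 4 decimal places, 78.5 → 1 decimal place, 41.29 → 2 decimal places, 34.1 → 1 decimal place; limit is 1.
Rounded to 1 decimal place: 224.5 mL.

224.5 mL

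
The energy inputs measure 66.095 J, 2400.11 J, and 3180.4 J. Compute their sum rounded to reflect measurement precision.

66.095 J + 2400.11 J + 3180.4 J = 5646.605 J.
Addition/subtraction keeps the fewest decimal places: 66.095 → 3 decimal places, 2400.11 → 2 decimal places, 3180.4 → 1 decimal place; limit is 1.
Rounded to 1 decimal place: 5646.6 J.

5646.6 J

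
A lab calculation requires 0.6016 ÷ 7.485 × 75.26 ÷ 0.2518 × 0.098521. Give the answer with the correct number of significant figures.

2.367

0.6016 ÷ 7.485 × 75.26 ÷ 0.2518 × 0.098521 = 2.36675510446…
Multiplication/division keeps the fewest significant figures: 0.6016 → 4 s.f., 7.485 → 4 s.f., 75.26 → 4 s.f., 0.2518 → 4 s.f., 0.098521 → 5 s.f.; limit is 4.
Rounded to 4 significant figures: 2.367.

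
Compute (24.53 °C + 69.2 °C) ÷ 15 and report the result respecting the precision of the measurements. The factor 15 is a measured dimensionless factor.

6.2 °C

24.53 °C + 69.2 °C = 93.73 °C; the sum is limited to 1 decimal place (3 s.f.).
Carrying full precision, 93.73 ÷ 15 = 6.24866666667… °C; 15 has 2 s.f., so the result keeps min(3, 2) = 2 s.f.
Rounded to 2 significant figures: 6.2 °C.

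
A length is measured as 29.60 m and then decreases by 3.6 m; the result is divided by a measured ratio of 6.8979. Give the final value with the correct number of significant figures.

3.77 m

29.60 m − 3.6 m = 26.00 m; the difference is limited to 1 decimal place (3 s.f.).
Carrying full precision, 26.00 ÷ 6.8979 = 3.76926310906… m; 6.8979 has 5 s.f., so the result keeps min(3, 5) = 3 s.f.
Rounded to 3 significant figures: 3.77 m.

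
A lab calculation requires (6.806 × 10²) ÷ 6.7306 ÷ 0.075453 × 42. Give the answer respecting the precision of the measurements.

(6.806 × 10²) ÷ 6.7306 ÷ 0.075453 × 42 = 56287.3680701…
Multiplication/division keeps the fewest significant figures: 6.806 × 10² → 4 s.f., 6.7306 → 5 s.f., 0.075453 → 5 s.f., 42 → 2 s.f.; limit is 2.
Rounded to 2 significant figures: 5.6 × 10⁴.

5.6 × 10⁴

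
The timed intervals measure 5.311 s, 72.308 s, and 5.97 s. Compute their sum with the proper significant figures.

5.311 s + 72.308 s + 5.97 s = 83.589 s.
Addition/subtraction keeps the fewest decimal places: 5.311 → 3 decimal places, 72.308 → 3 decimal places, 5.97 → 2 decimal places; limit is 2.
Rounded to 2 decimal places: 83.59 s.

83.59 s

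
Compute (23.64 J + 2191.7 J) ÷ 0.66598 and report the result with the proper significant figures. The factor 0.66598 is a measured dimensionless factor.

23.64 J + 2191.7 J = 2215.34 J; the sum is limited to 1 decimal place (5 s.f.).
Carrying full precision, 2215.34 ÷ 0.66598 = 3326.43622932… J; 0.66598 has 5 s.f., so the result keeps min(5, 5) = 5 s.f.
Rounded to 5 significant figures: 3326.4 J.

3326.4 J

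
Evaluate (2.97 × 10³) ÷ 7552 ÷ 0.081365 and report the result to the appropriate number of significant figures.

(2.97 × 10³) ÷ 7552 ÷ 0.081365 = 4.8334456472…
Multiplication/division keeps the fewest significant figures: 2.97 × 10³ → 3 s.f., 7552 → 4 s.f., 0.081365 → 5 s.f.; limit is 3.
Rounded to 3 significant figures: 4.83.

4.83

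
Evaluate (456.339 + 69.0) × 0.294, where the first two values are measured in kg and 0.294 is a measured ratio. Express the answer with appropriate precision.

154 kg

456.339 kg + 69.0 kg = 525.339 kg; the sum is limited to 1 decimal place (4 s.f.).
Carrying full precision, 525.339 × 0.294 = 154.449666 kg; 0.294 has 3 s.f., so the result keeps min(4, 3) = 3 s.f.
Rounded to 3 significant figures: 154 kg.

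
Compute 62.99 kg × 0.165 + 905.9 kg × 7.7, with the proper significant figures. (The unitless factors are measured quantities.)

62.99 × 0.165 = 10.39335 → 10.4 kg (3 s.f., last digit at the 10^-1 place).
905.9 × 7.7 = 6975.43 → 7.0 × 10^3 kg (2 s.f., last digit at the 10^2 place).
Sum: 6985.82335 kg; keep the coarser place, 10^2.
Result: 7.0 × 10^3 kg.

7.0 × 10^3 kg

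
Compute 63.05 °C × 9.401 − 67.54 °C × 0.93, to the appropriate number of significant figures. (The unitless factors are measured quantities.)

5.30 × 10² °C

63.05 × 9.401 = 592.73305 → 592.7 °C (4 s.f., last digit at the 10^-1 place).
67.54 × 0.93 = 62.8122 → 63 °C (2 s.f., last digit at the 10^0 place).
Difference: 529.92085 °C; keep the coarser place, 10^0.
Result: 5.30 × 10² °C.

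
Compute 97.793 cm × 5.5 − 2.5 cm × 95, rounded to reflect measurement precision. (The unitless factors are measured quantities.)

97.793 × 5.5 = 537.8615 → 5.4 × 10^2 cm (2 s.f., last digit at the 10^1 place).
2.5 × 95 = 237.5 → 2.4 × 10^2 cm (2 s.f., last digit at the 10^1 place).
Difference: 300.3615 cm; keep the coarser place, 10^1.
Result: 3.0 × 10^2 cm.

3.0 × 10^2 cm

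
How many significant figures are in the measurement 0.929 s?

3

0.929: leading zeros are not significant.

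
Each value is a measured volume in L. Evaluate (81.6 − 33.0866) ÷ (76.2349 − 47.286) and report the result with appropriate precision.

1.68

81.6 − 33.0866 = 48.5134, limited to 1 d.p. → 3 s.f.; 76.2349 − 47.286 = 28.9489, limited to 3 d.p. → 5 s.f.
Carrying full precision, 48.5134 ÷ 28.9489 = 1.67582878797…; keep min(3, 5) = 3 s.f.
Rounded to 3 significant figures: 1.68.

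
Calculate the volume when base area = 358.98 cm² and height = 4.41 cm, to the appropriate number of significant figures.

1.58 × 10^3 cm³

volume = 358.98 cm² × 4.41 cm = 1583.1018 cm³.
358.98 has 5 significant figures; 4.41 has 3.
Division/multiplication keeps the fewest: 3 significant figures.
Rounded: 1.58 × 10^3 cm³.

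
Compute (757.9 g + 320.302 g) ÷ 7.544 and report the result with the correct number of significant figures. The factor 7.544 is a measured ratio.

757.9 g + 320.302 g = 1078.202 g; the sum is limited to 1 decimal place (5 s.f.).
Carrying full precision, 1078.202 ÷ 7.544 = 142.921792153… g; 7.544 has 4 s.f., so the result keeps min(5, 4) = 4 s.f.
Rounded to 4 significant figures: 142.9 g.

142.9 g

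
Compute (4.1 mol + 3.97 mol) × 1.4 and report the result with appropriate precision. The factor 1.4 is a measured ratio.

4.1 mol + 3.97 mol = 8.07 mol; the sum is limited to 1 decimal place (2 s.f.).
Carrying full precision, 8.07 × 1.4 = 11.298 mol; 1.4 has 2 s.f., so the result keeps min(2, 2) = 2 s.f.
Rounded to 2 significant figures: 11 mol.

11 mol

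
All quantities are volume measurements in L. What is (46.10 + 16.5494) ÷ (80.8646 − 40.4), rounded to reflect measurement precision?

46.10 + 16.5494 = 62.6494, limited to 2 d.p. → 4 s.f.; 80.8646 − 40.4 = 40.4646, limited to 1 d.p. → 3 s.f.
Carrying full precision, 62.6494 ÷ 40.4646 = 1.54825205241…; keep min(4, 3) = 3 s.f.
Rounded to 3 significant figures: 1.55.

1.55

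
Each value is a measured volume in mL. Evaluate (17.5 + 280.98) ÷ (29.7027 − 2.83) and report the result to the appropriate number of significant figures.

11.11

17.5 + 280.98 = 298.48, limited to 1 d.p. → 4 s.f.; 29.7027 − 2.83 = 26.8727, limited to 2 d.p. → 4 s.f.
Carrying full precision, 298.48 ÷ 26.8727 = 11.1071831264…; keep min(4, 4) = 4 s.f.
Rounded to 4 significant figures: 11.11.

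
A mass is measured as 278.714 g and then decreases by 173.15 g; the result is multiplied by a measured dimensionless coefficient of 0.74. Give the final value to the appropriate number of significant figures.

278.714 g − 173.15 g = 105.564 g; the difference is limited to 2 decimal places (5 s.f.).
Carrying full precision, 105.564 × 0.74 = 78.11736 g; 0.74 has 2 s.f., so the result keeps min(5, 2) = 2 s.f.
Rounded to 2 significant figures: 78 g.

78 g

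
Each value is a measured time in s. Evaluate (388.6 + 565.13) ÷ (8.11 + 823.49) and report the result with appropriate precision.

388.6 + 565.13 = 953.73, limited to 1 d.p. → 4 s.f.; 8.11 + 823.49 = 831.60, limited to 2 d.p. → 5 s.f.
Carrying full precision, 953.73 ÷ 831.60 = 1.14686147186…; keep min(4, 5) = 4 s.f.
Rounded to 4 significant figures: 1.147.

1.147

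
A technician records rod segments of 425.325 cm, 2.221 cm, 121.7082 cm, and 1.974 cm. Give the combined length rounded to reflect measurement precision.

551.228 cm

425.325 cm + 2.221 cm + 121.7082 cm + 1.974 cm = 551.2282 cm.
Addition/subtraction keeps the fewest decimal places: 425.325 → 3 decimal places, 2.221 → 3 decimal places, 121.7082 → 4 decimal places, 1.974 → 3 decimal places; limit is 3.
Rounded to 3 decimal places: 551.228 cm.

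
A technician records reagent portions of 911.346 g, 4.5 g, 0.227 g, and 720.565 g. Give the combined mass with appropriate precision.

1636.6 g

911.346 g + 4.5 g + 0.227 g + 720.565 g = 1636.638 g.
Addition/subtraction keeps the fewest decimal places: 911.346 → 3 decimal places, 4.5 → 1 decimal place, 0.227 → 3 decimal places, 720.565 → 3 decimal places; limit is 1.
Rounded to 1 decimal place: 1636.6 g.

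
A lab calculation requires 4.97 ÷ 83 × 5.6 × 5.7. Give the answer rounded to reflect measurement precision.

4.97 ÷ 83 × 5.6 × 5.7 = 1.91135421687…
Multiplication/division keeps the fewest significant figures: 4.97 → 3 s.f., 83 → 2 s.f., 5.6 → 2 s.f., 5.7 → 2 s.f.; limit is 2.
Rounded to 2 significant figures: 1.9.

1.9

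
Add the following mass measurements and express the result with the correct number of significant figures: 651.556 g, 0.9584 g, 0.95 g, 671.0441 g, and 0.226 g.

1.32473 × 10³ g

651.556 g + 0.9584 g + 0.95 g + 671.0441 g + 0.226 g = 1324.7345 g.
Addition/subtraction keeps the fewest decimal places: 651.556 → 3 decimal places, 0.9584 → 4 decimal places, 0.95 → 2 decimal places, 671.0441 → 4 decimal places, 0.226 → 3 decimal places; limit is 2.
Rounded to 2 decimal places: 1.32473 × 10³ g.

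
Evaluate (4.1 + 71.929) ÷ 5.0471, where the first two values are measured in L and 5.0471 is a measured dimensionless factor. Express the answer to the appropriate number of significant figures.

15.1 L

4.1 L + 71.929 L = 76.029 L; the sum is limited to 1 decimal place (3 s.f.).
Carrying full precision, 76.029 ÷ 5.0471 = 15.0638980801… L; 5.0471 has 5 s.f., so the result keeps min(3, 5) = 3 s.f.
Rounded to 3 significant figures: 15.1 L.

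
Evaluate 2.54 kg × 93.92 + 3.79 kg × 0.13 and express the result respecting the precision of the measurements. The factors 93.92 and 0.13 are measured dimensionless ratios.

239 kg

2.54 × 93.92 = 238.5568 → 239 kg (3 s.f., last digit at the 10^0 place).
3.79 × 0.13 = 0.4927 → 0.49 kg (2 s.f., last digit at the 10^-2 place).
Sum: 239.0495 kg; keep the coarser place, 10^0.
Result: 239 kg.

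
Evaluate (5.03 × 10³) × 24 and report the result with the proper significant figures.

(5.03 × 10³) × 24 = 120720
Multiplication/division keeps the fewest significant figures: 5.03 × 10³ → 3 s.f., 24 → 2 s.f.; limit is 2.
Rounded to 2 significant figures: 1.2 × 10⁵.

1.2 × 10⁵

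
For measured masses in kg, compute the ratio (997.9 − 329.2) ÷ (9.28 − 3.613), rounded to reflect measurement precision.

118

997.9 − 329.2 = 668.7, limited to 1 d.p. → 4 s.f.; 9.28 − 3.613 = 5.667, limited to 2 d.p. → 3 s.f.
Carrying full precision, 668.7 ÷ 5.667 = 117.998941239…; keep min(4, 3) = 3 s.f.
Rounded to 3 significant figures: 118.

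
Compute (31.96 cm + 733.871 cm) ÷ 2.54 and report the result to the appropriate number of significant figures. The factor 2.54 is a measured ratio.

31.96 cm + 733.871 cm = 765.831 cm; the sum is limited to 2 decimal places (5 s.f.).
Carrying full precision, 765.831 ÷ 2.54 = 301.508267717… cm; 2.54 has 3 s.f., so the result keeps min(5, 3) = 3 s.f.
Rounded to 3 significant figures: 302 cm.

302 cm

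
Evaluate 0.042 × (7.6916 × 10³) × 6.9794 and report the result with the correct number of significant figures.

2.3 × 10³

0.042 × (7.6916 × 10³) × 6.9794 = 2254.67562768
Multiplication/division keeps the fewest significant figures: 0.042 → 2 s.f., 7.6916 × 10³ → 5 s.f., 6.9794 → 5 s.f.; limit is 2.
Rounded to 2 significant figures: 2.3 × 10³.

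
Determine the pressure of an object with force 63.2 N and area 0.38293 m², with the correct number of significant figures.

165 Pa

pressure = 63.2 N ÷ 0.38293 m² = 165.043219387… Pa.
63.2 has 3 significant figures; 0.38293 has 5.
Division/multiplication keeps the fewest: 3 significant figures.
Rounded: 165 Pa.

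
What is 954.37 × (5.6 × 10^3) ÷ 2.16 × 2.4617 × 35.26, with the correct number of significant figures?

2.1 × 10^8

954.37 × (5.6 × 10^3) ÷ 2.16 × 2.4617 × 35.26 = 214767463.811…
Multiplication/division keeps the fewest significant figures: 954.37 → 5 s.f., 5.6 × 10^3 → 2 s.f., 2.16 → 3 s.f., 2.4617 → 5 s.f., 35.26 → 4 s.f.; limit is 2.
Rounded to 2 significant figures: 2.1 × 10^8.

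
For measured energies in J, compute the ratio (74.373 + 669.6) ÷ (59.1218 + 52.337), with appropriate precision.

6.675

74.373 + 669.6 = 743.973, limited to 1 d.p. → 4 s.f.; 59.1218 + 52.337 = 111.4588, limited to 3 d.p. → 6 s.f.
Carrying full precision, 743.973 ÷ 111.4588 = 6.67486999681…; keep min(4, 6) = 4 s.f.
Rounded to 4 significant figures: 6.675.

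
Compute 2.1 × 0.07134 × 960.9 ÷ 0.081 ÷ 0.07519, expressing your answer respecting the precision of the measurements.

2.1 × 0.07134 × 960.9 ÷ 0.081 ÷ 0.07519 = 23636.6263244…
Multiplication/division keeps the fewest significant figures: 2.1 → 2 s.f., 0.07134 → 4 s.f., 960.9 → 4 s.f., 0.081 → 2 s.f., 0.07519 → 4 s.f.; limit is 2.
Rounded to 2 significant figures: 2.4 × 10^4.

2.4 × 10^4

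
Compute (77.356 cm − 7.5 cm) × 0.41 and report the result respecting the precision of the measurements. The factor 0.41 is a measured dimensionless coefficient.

77.356 cm − 7.5 cm = 69.856 cm; the difference is limited to 1 decimal place (3 s.f.).
Carrying full precision, 69.856 × 0.41 = 28.64096 cm; 0.41 has 2 s.f., so the result keeps min(3, 2) = 2 s.f.
Rounded to 2 significant figures: 29 cm.

29 cm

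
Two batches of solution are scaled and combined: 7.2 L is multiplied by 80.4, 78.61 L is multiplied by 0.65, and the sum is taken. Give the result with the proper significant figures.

6.3 × 10^2 L

7.2 × 80.4 = 578.88 → 5.8 × 10^2 L (2 s.f., last digit at the 10^1 place).
78.61 × 0.65 = 51.0965 → 51 L (2 s.f., last digit at the 10^0 place).
Sum: 629.9765 L; keep the coarser place, 10^1.
Result: 6.3 × 10^2 L.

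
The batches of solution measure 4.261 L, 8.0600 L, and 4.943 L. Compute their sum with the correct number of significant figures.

4.261 L + 8.0600 L + 4.943 L = 17.2640 L.
Addition/subtraction keeps the fewest decimal places: 4.261 → 3 decimal places, 8.0600 → 4 decimal places, 4.943 → 3 decimal places; limit is 3.
Rounded to 3 decimal places: 17.264 L.

17.264 L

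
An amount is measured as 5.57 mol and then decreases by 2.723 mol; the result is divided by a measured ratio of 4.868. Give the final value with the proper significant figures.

5.57 mol − 2.723 mol = 2.847 mol; the difference is limited to 2 decimal places (3 s.f.).
Carrying full precision, 2.847 ÷ 4.868 = 0.584839769926… mol; 4.868 has 4 s.f., so the result keeps min(3, 4) = 3 s.f.
Rounded to 3 significant figures: 0.585 mol.

0.585 mol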